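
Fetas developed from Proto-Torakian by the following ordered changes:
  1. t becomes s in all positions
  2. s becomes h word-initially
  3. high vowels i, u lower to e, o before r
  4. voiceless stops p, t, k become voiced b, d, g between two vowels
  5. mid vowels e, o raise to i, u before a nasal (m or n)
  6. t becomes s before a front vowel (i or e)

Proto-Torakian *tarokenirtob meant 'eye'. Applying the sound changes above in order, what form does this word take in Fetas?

haroginersob

Fetas: start from *tarokenirtob.
  rule 1 (unconditioned shift): tarokenirtob → sarokenirsob
  rule 2 (debuccalisation): sarokenirsob → harokenirsob
  rule 3 (pre-rhotic lowering): harokenirsob → harokenersob
  rule 4 (intervocalic voicing): harokenersob → harogenersob
  rule 5 (pre-nasal raising): harogenersob → haroginersob
  rule 6: no change — haroginersob
  ⇒ Fetas haroginersob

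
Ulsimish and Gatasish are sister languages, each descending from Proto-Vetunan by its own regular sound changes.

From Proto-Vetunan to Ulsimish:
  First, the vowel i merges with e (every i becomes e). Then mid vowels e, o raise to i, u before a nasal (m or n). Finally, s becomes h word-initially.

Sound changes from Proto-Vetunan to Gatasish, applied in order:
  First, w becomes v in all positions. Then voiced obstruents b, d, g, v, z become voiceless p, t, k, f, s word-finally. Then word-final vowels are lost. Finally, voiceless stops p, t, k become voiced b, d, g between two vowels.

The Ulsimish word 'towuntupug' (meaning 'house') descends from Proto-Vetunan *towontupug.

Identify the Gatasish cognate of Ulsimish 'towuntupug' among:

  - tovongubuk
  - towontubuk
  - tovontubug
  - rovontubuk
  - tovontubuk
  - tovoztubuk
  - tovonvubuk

Gatasish: *towontupug
  towontupug → tovontupug   [unconditioned shift]
  tovontupug → tovontupuk   [final devoicing]
  tovontupuk (rule 3 does not apply)
  tovontupuk → tovontubuk   [intervocalic voicing]
  giving Gatasish tovontubuk.
Only 'tovontubuk' matches the regular Gatasish development of *towontupug.

tovontubuk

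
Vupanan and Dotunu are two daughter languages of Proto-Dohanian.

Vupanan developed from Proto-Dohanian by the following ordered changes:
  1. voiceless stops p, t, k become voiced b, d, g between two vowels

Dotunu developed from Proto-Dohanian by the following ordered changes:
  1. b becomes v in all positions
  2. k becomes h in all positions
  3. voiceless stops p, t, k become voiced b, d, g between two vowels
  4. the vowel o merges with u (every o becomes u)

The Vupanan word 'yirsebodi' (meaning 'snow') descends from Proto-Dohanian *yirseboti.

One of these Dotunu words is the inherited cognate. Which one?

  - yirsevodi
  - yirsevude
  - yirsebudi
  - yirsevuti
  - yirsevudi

Dotunu: start from *yirseboti.
  rule 1 (unconditioned shift): yirseboti → yirsevoti
  rule 2: no change — yirsevoti
  rule 3 (intervocalic voicing): yirsevoti → yirsevodi
  rule 4 (vowel merger): yirsevodi → yirsevudi
  ⇒ Dotunu yirsevudi
Among the options, 'yirsevudi' alone shows every Dotunu change applied in order.

yirsevudi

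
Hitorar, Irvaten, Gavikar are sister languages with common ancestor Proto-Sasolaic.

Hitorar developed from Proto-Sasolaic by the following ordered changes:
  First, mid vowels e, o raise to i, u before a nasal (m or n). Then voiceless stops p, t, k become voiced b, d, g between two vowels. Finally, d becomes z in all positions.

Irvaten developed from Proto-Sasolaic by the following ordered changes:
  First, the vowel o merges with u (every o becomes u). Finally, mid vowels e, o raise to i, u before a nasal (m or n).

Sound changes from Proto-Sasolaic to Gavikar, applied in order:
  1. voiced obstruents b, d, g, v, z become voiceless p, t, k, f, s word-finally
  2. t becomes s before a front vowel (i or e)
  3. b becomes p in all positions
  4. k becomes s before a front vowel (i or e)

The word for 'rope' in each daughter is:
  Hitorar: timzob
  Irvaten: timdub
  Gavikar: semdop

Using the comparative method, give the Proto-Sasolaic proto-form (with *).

*temdob

Position 4: Hitorar has z, Irvaten has d, Gavikar has d. Irvaten preserves d here (none of its changes turn any other segment into d), so the proto-segment is *d.
Position 1: Hitorar has t, Irvaten has t, Gavikar has s. Hitorar preserves t here (none of its changes turn any other segment into t), so the proto-segment is *t.
Position 5: Hitorar has o, Irvaten has u, Gavikar has o. Hitorar preserves o here (none of its changes turn any other segment into o), so the proto-segment is *o.
This points to *temdob. Verify forward in each daughter:
Hitorar: start from *temdob.
  rule 1 (pre-nasal raising): temdob → timdob
  rule 2: no change — timdob
  rule 3 (unconditioned shift): timdob → timzob
  ⇒ Hitorar timzob
Irvaten: *temdob
  temdob → temdub   [vowel merger]
  temdub → timdub   [pre-nasal raising]
  giving Irvaten timdub.
Gavikar: *temdob
  temdob → temdop   [final devoicing]
  temdop → semdop   [palatalisation]
  semdop (rule 3 does not apply)
  semdop (rule 4 does not apply)
  giving Gavikar semdop.
Only *temdob yields all of Hitorar timzob, Irvaten timdub, Gavikar semdop.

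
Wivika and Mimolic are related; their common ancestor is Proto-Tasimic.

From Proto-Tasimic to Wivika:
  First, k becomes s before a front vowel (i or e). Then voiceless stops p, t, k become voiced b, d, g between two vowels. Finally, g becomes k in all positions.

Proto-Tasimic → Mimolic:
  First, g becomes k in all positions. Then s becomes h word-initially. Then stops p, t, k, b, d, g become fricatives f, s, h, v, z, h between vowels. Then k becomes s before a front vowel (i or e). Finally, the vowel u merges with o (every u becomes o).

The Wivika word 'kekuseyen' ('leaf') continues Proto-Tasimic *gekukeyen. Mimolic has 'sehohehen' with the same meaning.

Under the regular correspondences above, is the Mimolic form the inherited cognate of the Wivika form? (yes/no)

Derive the expected Mimolic reflex of *gekukeyen:
Mimolic: *gekukeyen > kekukeyen > kehuheyen > sehuheyen > sehoheyen  (by unconditioned shift, intervocalic lenition, palatalisation, vowel merger)
The regular Mimolic reflex would be 'sehoheyen', but the attested form is 'sehohehen'. The correspondence is irregular, so they are not cognates (the Mimolic form has a different source).

no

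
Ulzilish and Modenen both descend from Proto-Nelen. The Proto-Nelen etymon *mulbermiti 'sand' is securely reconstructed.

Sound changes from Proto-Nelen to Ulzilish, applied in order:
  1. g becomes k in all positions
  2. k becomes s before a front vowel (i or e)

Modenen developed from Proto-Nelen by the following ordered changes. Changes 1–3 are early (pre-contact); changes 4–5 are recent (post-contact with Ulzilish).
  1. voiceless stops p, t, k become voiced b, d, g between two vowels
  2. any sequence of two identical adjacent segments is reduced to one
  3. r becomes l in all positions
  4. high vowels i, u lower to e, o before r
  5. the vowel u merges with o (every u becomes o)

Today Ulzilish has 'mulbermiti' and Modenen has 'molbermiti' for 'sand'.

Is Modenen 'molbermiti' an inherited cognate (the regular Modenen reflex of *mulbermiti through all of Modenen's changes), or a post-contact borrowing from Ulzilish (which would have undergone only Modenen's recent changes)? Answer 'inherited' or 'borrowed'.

If inherited, *mulbermiti would pass through all of Modenen's changes:
Modenen: *mulbermiti > mulbermidi > mulbelmidi > molbelmidi  (by intervocalic voicing, unconditioned shift, vowel merger)
If borrowed from Ulzilish 'mulbermiti' after the early changes, it would undergo only the recent ones:
  rule 4 (pre-rhotic lowering): no change (mulbermiti)
  rule 5 (vowel merger): mulbermiti → molbermiti
  ⇒ as a loan: molbermiti
Modenen 'molbermiti' matches the loan outcome 'molbermiti', not the inherited 'molbelmidi' — it skipped the early Modenen changes, so it was borrowed from Ulzilish.

borrowed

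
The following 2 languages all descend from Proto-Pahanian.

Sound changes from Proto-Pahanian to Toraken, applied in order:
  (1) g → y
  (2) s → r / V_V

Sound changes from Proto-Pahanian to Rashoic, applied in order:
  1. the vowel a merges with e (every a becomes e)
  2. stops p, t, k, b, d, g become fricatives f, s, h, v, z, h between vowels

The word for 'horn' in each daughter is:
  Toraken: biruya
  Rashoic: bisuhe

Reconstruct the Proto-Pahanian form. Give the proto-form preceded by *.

Position 5: Toraken has y, Rashoic has h. Taking the neighbouring segments as reconstructed: Toraken y could go back to *g or *y; Rashoic h could go back to *k or *g or *h — the one source consistent with every daughter is *g.
Position 3: Toraken has r, Rashoic has s. Taking the neighbouring segments as reconstructed: Toraken r could go back to *s or *r; Rashoic s could go back to *t or *s — the one source consistent with every daughter is *s.
This points to *bisuga. Verify forward in each daughter:
Toraken: *bisuga
  bisuga → bisuya   [unconditioned shift]
  bisuya → biruya   [rhotacism]
  giving Toraken biruya.
Rashoic: *bisuga > bisuge > bisuhe  (by vowel merger, intervocalic lenition)
*bisuga is the unique common source.

*bisuga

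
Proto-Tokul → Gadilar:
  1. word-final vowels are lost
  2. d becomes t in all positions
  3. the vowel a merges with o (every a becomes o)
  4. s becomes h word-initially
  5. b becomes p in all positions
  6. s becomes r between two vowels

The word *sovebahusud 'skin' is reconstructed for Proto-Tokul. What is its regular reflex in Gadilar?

hovepohurut

Gadilar: *sovebahusud > sovebahusut > sovebohusut > hovebohusut > hovepohusut > hovepohurut  (by unconditioned shift, vowel merger, debuccalisation, unconditioned shift, rhotacism)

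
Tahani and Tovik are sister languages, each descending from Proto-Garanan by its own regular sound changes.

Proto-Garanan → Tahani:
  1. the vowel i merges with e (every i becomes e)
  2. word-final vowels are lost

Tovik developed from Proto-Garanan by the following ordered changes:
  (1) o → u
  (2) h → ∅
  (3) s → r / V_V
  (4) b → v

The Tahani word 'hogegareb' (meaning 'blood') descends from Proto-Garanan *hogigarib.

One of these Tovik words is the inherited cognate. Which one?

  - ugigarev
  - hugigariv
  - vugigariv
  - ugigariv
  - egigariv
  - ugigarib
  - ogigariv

Tovik: *hogigarib > hugigarib > ugigarib > ugigariv  (by vowel merger, h-loss, unconditioned shift)
Only 'ugigariv' matches the regular Tovik development of *hogigarib.

ugigariv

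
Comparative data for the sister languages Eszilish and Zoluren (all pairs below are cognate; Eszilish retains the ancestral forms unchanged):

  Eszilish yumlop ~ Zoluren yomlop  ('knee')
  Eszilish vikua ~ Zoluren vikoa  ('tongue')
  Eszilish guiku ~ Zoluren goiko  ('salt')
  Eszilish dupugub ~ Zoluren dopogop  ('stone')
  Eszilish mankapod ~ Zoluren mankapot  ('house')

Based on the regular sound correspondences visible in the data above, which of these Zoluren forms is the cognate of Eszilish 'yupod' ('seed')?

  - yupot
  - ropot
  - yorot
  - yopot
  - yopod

dupugub ~ dopogop — Eszilish u corresponds to Zoluren o after a consonant, before a labial obstruent.
mankapod ~ mankapot — Eszilish d corresponds to Zoluren t word-finally.
Applying these to Eszilish 'yupod':
  yupod → yopod   (u→o after a consonant, before a labial obstruent)
  yopod → yopot   (d→t word-finally)
So the Zoluren cognate is 'yopot'.

yopot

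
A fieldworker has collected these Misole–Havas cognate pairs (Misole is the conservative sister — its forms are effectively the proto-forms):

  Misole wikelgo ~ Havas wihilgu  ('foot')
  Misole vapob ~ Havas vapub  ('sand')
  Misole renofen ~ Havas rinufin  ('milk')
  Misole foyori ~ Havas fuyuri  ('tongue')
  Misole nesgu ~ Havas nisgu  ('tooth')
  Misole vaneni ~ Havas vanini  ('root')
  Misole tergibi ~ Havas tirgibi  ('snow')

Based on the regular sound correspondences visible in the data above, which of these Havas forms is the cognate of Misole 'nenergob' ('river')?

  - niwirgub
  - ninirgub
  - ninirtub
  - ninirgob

ninirgub

renofen ~ rinufin, vaneni ~ vanini — Misole e corresponds to Havas i after a consonant, before a nasal.
tergibi ~ tirgibi — Misole e corresponds to Havas i after a consonant, before r.
vapob ~ vapub — Misole o corresponds to Havas u after a consonant, before a labial obstruent.
Applying these to Misole 'nenergob':
  nenergob → ninergob   (e→i after a consonant, before a nasal)
  ninergob → ninirgob   (e→i after a consonant, before r)
  ninirgob → ninirgub   (o→u after a consonant, before a labial obstruent)
So the Havas cognate is 'ninirgub'.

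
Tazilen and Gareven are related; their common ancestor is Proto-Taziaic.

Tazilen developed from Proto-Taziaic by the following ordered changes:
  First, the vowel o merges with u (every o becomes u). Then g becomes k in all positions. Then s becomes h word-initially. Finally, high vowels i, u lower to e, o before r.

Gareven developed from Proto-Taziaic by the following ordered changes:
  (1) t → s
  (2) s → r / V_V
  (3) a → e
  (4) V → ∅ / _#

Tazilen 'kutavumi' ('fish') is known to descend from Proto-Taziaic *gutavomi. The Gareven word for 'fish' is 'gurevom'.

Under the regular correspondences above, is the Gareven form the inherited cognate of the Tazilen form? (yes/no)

yes

Derive the expected Gareven reflex of *gutavomi:
Gareven: start from *gutavomi.
  rule 1 (unconditioned shift): gutavomi → gusavomi
  rule 2 (rhotacism): gusavomi → guravomi
  rule 3 (vowel merger): guravomi → gurevomi
  rule 4 (apocope): gurevomi → gurevom
  ⇒ Gareven gurevom
Gareven 'gurevom' matches the regular reflex exactly, so the pair is cognate.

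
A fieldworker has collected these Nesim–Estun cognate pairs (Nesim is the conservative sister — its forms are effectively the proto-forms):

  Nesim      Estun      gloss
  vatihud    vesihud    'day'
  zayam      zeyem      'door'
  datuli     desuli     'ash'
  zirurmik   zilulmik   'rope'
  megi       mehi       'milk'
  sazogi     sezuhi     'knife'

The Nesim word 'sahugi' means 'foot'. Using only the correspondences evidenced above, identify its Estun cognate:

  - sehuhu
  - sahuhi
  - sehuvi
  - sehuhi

sehuhi

vatihud ~ vesihud, zayam ~ zeyem — Nesim a corresponds to Estun e after a consonant, before a consonant other than r, m, n, p, b, f, v.
megi ~ mehi, sazogi ~ sezuhi — Nesim g corresponds to Estun h between vowels (before a front vowel).
Applying these to Nesim 'sahugi':
  sahugi → sehugi   (a→e after a consonant, before a consonant other than r, m, n, p, b, f, v)
  sehugi → sehuhi   (g→h between vowels (before a front vowel))
So the Estun cognate is 'sehuhi'.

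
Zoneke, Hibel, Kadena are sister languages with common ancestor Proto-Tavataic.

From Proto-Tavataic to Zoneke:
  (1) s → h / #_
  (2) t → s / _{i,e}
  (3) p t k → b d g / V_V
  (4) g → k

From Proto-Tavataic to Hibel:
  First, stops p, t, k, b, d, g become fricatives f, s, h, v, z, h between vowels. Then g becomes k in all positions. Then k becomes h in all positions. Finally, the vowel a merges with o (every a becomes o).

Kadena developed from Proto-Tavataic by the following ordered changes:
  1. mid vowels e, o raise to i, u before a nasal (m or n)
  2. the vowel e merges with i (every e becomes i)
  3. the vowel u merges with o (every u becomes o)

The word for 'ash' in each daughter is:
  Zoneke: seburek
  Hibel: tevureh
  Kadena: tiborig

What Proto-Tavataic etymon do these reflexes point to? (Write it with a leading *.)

Position 3: Zoneke has b, Hibel has v, Kadena has b. Kadena preserves b here (none of its changes turn any other segment into b), so the proto-segment is *b.
Position 7: Zoneke has k, Hibel has h, Kadena has g. Kadena preserves g here (none of its changes turn any other segment into g), so the proto-segment is *g.
Position 4: Zoneke has u, Hibel has u, Kadena has o. Zoneke preserves u here (none of its changes turn any other segment into u), so the proto-segment is *u.
This points to *tebureg. Verify forward in each daughter:
Zoneke: *tebureg > sebureg > seburek  (by palatalisation, unconditioned shift)
Hibel: start from *tebureg.
  rule 1 (intervocalic lenition): tebureg → tevureg
  rule 2 (unconditioned shift): tevureg → tevurek
  rule 3 (unconditioned shift): tevurek → tevureh
  rule 4: no change — tevureh
  ⇒ Hibel tevureh
Kadena: *tebureg
  tebureg (rule 1 does not apply)
  tebureg → tiburig   [vowel merger]
  tiburig → tiborig   [vowel merger]
  giving Kadena tiborig.
No other proto-form is consistent with every reflex, so the reconstruction is *tebureg.

*tebureg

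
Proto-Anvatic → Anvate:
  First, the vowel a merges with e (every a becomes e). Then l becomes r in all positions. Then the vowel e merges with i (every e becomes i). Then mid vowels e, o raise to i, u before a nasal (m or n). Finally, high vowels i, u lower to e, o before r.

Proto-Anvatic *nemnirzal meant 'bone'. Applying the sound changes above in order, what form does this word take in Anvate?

Anvate: *nemnirzal
  nemnirzal → nemnirzel   [vowel merger]
  nemnirzel → nemnirzer   [unconditioned shift]
  nemnirzer → nimnirzir   [vowel merger]
  nimnirzir (rule 4 does not apply)
  nimnirzir → nimnerzer   [pre-rhotic lowering]
  giving Anvate nimnerzer.

nimnerzer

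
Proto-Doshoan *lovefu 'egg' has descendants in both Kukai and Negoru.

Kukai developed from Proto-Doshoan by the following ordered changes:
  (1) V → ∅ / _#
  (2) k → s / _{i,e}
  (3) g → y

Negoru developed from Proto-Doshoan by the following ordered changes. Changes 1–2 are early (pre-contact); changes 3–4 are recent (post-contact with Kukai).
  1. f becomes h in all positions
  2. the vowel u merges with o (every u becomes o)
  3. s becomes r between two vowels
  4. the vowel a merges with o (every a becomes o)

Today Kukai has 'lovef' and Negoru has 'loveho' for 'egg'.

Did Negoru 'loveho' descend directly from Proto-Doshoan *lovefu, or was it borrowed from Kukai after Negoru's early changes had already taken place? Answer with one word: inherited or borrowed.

If inherited, *lovefu would pass through all of Negoru's changes:
Negoru: *lovefu > lovehu > loveho  (by unconditioned shift, vowel merger)
If borrowed from Kukai 'lovef' after the early changes, it would undergo only the recent ones:
  rule 3 (rhotacism): no change (lovef)
  rule 4 (vowel merger): no change (lovef)
  ⇒ as a loan: lovef
Negoru 'loveho' matches the inherited outcome exactly, so it is an inherited cognate, not a loan.

inherited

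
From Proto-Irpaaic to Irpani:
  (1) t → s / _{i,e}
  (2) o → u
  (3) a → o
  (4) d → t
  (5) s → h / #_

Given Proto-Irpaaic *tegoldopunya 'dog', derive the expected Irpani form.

Irpani: *tegoldopunya
  tegoldopunya → segoldopunya   [palatalisation]
  segoldopunya → seguldupunya   [vowel merger]
  seguldupunya → seguldupunyo   [vowel merger]
  seguldupunyo → segultupunyo   [unconditioned shift]
  segultupunyo → hegultupunyo   [debuccalisation]
  giving Irpani hegultupunyo.

hegultupunyo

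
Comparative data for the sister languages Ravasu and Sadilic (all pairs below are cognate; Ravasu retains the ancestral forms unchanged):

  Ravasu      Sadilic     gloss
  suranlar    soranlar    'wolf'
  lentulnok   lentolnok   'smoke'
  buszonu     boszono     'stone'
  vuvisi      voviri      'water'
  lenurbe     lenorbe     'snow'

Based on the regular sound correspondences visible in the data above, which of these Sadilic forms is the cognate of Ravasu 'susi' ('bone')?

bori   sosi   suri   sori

sori

lentulnok ~ lentolnok, buszonu ~ boszono — Ravasu u corresponds to Sadilic o after a consonant, before a consonant other than r, m, n, p, b, f, v.
vuvisi ~ voviri — Ravasu s corresponds to Sadilic r between vowels (before a front vowel).
Applying these to Ravasu 'susi':
  susi → sosi   (u→o after a consonant, before a consonant other than r, m, n, p, b, f, v)
  sosi → sori   (s→r between vowels (before a front vowel))
So the Sadilic cognate is 'sori'.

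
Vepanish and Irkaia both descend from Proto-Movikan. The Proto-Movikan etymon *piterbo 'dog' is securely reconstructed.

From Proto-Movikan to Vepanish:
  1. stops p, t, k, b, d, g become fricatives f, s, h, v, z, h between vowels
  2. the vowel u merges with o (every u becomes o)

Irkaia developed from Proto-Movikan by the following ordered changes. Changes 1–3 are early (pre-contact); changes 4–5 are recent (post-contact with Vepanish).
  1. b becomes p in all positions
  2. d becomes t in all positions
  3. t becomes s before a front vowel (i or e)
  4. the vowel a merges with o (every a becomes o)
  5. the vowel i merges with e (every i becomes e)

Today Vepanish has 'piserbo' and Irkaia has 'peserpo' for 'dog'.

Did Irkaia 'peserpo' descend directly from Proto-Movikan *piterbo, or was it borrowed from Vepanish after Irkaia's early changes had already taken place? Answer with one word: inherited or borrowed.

If inherited, *piterbo would pass through all of Irkaia's changes:
Irkaia: start from *piterbo.
  rule 1 (unconditioned shift): piterbo → piterpo
  rule 2: no change — piterpo
  rule 3 (palatalisation): piterpo → piserpo
  rule 4: no change — piserpo
  rule 5 (vowel merger): piserpo → peserpo
  ⇒ Irkaia peserpo
If borrowed from Vepanish 'piserbo' after the early changes, it would undergo only the recent ones:
  rule 4 (vowel merger): no change (piserbo)
  rule 5 (vowel merger): piserbo → peserbo
  ⇒ as a loan: peserbo
Irkaia 'peserpo' matches the inherited outcome exactly, so it is an inherited cognate, not a loan.

inherited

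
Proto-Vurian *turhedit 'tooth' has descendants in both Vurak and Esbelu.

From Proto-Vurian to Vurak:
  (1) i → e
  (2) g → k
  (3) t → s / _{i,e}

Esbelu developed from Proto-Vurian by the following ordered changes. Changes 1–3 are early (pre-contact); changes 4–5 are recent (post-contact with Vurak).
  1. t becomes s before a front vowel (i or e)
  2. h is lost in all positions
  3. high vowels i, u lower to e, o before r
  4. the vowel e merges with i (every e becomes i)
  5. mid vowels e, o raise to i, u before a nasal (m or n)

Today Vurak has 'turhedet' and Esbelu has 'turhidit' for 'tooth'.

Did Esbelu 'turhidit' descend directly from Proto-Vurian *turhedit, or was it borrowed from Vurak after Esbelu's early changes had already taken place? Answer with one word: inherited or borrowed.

borrowed

If inherited, *turhedit would pass through all of Esbelu's changes:
Esbelu: *turhedit
  turhedit (rule 1 does not apply)
  turhedit → turedit   [h-loss]
  turedit → toredit   [pre-rhotic lowering]
  toredit → toridit   [vowel merger]
  toridit (rule 5 does not apply)
  giving Esbelu toridit.
If borrowed from Vurak 'turhedet' after the early changes, it would undergo only the recent ones:
  rule 4 (vowel merger): turhedet → turhidit
  rule 5 (pre-nasal raising): no change (turhidit)
  ⇒ as a loan: turhidit
Esbelu 'turhidit' matches the loan outcome 'turhidit', not the inherited 'toridit' — it skipped the early Esbelu changes, so it was borrowed from Vurak.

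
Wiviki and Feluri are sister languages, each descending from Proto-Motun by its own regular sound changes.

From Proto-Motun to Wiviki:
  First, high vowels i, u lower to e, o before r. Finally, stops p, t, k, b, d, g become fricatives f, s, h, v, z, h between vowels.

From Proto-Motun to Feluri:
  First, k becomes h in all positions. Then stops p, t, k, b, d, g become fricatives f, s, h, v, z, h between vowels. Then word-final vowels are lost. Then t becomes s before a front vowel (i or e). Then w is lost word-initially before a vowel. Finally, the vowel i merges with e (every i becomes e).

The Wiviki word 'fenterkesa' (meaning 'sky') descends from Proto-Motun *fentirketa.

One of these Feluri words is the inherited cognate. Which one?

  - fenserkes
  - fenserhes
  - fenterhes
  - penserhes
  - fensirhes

fenserhes

Feluri: start from *fentirketa.
  rule 1 (unconditioned shift): fentirketa → fentirheta
  rule 2 (intervocalic lenition): fentirheta → fentirhesa
  rule 3 (apocope): fentirhesa → fentirhes
  rule 4 (palatalisation): fentirhes → fensirhes
  rule 5: no change — fensirhes
  rule 6 (vowel merger): fensirhes → fenserhes
  ⇒ Feluri fenserhes
The other candidates each miss or misapply at least one Feluri change.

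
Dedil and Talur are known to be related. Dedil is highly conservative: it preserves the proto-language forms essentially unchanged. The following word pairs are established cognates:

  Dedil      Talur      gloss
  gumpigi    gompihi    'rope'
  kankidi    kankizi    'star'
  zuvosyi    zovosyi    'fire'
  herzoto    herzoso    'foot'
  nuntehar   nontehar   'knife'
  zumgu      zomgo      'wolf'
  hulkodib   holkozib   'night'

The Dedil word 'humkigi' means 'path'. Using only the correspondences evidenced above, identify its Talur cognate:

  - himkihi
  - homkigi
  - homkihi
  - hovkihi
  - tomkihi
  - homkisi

gumpigi ~ gompihi, zumgu ~ zomgo — Dedil u corresponds to Talur o after a consonant, before a nasal.
gumpigi ~ gompihi — Dedil g corresponds to Talur h between vowels (before a front vowel).
Applying these to Dedil 'humkigi':
  humkigi → homkigi   (u→o after a consonant, before a nasal)
  homkigi → homkihi   (g→h between vowels (before a front vowel))
So the Talur cognate is 'homkihi'.

homkihi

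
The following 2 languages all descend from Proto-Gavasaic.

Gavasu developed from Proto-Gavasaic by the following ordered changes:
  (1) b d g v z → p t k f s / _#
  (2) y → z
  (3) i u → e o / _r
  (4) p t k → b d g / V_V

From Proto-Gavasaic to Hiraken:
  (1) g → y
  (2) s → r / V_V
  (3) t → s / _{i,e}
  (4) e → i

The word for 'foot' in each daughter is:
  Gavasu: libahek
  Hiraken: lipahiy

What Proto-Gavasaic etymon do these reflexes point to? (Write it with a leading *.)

Position 6: Gavasu has e, Hiraken has i. Taking the neighbouring segments as reconstructed: Gavasu e can only go back to *e; Hiraken i could go back to *e or *i — the one source consistent with every daughter is *e.
Position 3: Gavasu has b, Hiraken has p. Hiraken preserves p here (none of its changes turn any other segment into p), so the proto-segment is *p.
Position 7: Gavasu has k, Hiraken has y. Taking the neighbouring segments as reconstructed: Gavasu k could go back to *k or *g; Hiraken y could go back to *g or *y — the one source consistent with every daughter is *g.
The remaining positions agree across the daughters. Check the candidate against every language:
Gavasu: *lipaheg
  lipaheg → lipahek   [final devoicing]
  lipahek (rule 2 does not apply)
  lipahek (rule 3 does not apply)
  lipahek → libahek   [intervocalic voicing]
  giving Gavasu libahek.
Hiraken: start from *lipaheg.
  rule 1 (unconditioned shift): lipaheg → lipahey
  rule 2: no change — lipahey
  rule 3: no change — lipahey
  rule 4 (vowel merger): lipahey → lipahiy
  ⇒ Hiraken lipahiy
Only *lipaheg yields all of Gavasu libahek, Hiraken lipahiy.

*lipaheg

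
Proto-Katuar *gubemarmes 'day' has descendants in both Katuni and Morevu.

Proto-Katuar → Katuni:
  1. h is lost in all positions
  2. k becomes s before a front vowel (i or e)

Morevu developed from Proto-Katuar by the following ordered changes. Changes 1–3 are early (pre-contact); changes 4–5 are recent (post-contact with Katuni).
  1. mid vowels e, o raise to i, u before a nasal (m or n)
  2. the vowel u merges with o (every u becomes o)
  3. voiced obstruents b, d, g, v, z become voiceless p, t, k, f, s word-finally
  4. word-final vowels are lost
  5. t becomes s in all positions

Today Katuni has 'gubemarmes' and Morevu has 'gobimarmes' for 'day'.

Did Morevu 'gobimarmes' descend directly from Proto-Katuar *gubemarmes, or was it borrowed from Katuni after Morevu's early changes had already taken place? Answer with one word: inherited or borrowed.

inherited

If inherited, *gubemarmes would pass through all of Morevu's changes:
Morevu: start from *gubemarmes.
  rule 1 (pre-nasal raising): gubemarmes → gubimarmes
  rule 2 (vowel merger): gubimarmes → gobimarmes
  rule 3: no change — gobimarmes
  rule 4: no change — gobimarmes
  rule 5: no change — gobimarmes
  ⇒ Morevu gobimarmes
If borrowed from Katuni 'gubemarmes' after the early changes, it would undergo only the recent ones:
  rule 4 (apocope): no change (gubemarmes)
  rule 5 (unconditioned shift): no change (gubemarmes)
  ⇒ as a loan: gubemarmes
Morevu 'gobimarmes' matches the inherited outcome exactly, so it is an inherited cognate, not a loan.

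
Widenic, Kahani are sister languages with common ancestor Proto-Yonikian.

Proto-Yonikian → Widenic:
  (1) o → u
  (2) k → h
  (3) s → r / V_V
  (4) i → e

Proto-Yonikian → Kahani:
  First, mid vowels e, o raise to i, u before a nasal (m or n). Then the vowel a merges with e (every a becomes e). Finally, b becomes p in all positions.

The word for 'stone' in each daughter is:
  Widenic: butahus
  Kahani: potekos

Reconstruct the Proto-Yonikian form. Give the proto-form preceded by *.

Position 1: Widenic has b, Kahani has p. Widenic preserves b here (none of its changes turn any other segment into b), so the proto-segment is *b.
Position 2: Widenic has u, Kahani has o. Kahani preserves o here (none of its changes turn any other segment into o), so the proto-segment is *o.
Continuing position by position gives *botakos; check it forward:
Widenic: *botakos > butakus > butahus  (by vowel merger, unconditioned shift)
Kahani: start from *botakos.
  rule 1: no change — botakos
  rule 2 (vowel merger): botakos → botekos
  rule 3 (unconditioned shift): botekos → potekos
  ⇒ Kahani potekos
No other proto-form is consistent with every reflex, so the reconstruction is *botakos.

*botakos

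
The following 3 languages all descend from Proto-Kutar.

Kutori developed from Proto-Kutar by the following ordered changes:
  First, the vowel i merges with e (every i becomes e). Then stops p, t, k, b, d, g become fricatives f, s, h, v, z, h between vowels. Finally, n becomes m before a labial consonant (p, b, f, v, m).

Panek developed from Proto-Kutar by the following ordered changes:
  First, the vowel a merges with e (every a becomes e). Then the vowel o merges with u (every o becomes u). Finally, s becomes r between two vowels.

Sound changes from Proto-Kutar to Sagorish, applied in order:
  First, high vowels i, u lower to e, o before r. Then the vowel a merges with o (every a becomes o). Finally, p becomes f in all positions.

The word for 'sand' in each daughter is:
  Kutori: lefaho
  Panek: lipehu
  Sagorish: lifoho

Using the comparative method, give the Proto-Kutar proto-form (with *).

*lipaho

Position 6: Kutori has o, Panek has u, Sagorish has o. Kutori preserves o here (none of its changes turn any other segment into o), so the proto-segment is *o.
Position 2: Kutori has e, Panek has i, Sagorish has i. Panek preserves i here (none of its changes turn any other segment into i), so the proto-segment is *i.
Position 3: Kutori has f, Panek has p, Sagorish has f. Panek preserves p here (none of its changes turn any other segment into p), so the proto-segment is *p.
Verify the candidate proto-form against each daughter:
Kutori: start from *lipaho.
  rule 1 (vowel merger): lipaho → lepaho
  rule 2 (intervocalic lenition): lepaho → lefaho
  rule 3: no change — lefaho
  ⇒ Kutori lefaho
Panek: *lipaho > lipeho > lipehu  (by vowel merger, vowel merger)
Sagorish: *lipaho
  lipaho (rule 1 does not apply)
  lipaho → lipoho   [vowel merger]
  lipoho → lifoho   [unconditioned shift]
  giving Sagorish lifoho.
Only *lipaho yields all of Kutori lefaho, Panek lipehu, Sagorish lifoho.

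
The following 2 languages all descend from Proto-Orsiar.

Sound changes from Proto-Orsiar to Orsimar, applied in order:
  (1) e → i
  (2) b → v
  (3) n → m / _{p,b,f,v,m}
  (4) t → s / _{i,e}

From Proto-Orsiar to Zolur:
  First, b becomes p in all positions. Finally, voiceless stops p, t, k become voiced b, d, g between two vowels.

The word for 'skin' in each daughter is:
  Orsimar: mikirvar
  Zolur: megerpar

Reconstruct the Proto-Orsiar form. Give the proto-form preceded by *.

Position 4: Orsimar has i, Zolur has e. Zolur preserves e here (none of its changes turn any other segment into e), so the proto-segment is *e.
Position 2: Orsimar has i, Zolur has e. Zolur preserves e here (none of its changes turn any other segment into e), so the proto-segment is *e.
Position 3: Orsimar has k, Zolur has g. Orsimar preserves k here (none of its changes turn any other segment into k), so the proto-segment is *k.
Verify the candidate proto-form against each daughter:
Orsimar: start from *mekerbar.
  rule 1 (vowel merger): mekerbar → mikirbar
  rule 2 (unconditioned shift): mikirbar → mikirvar
  rule 3: no change — mikirvar
  rule 4: no change — mikirvar
  ⇒ Orsimar mikirvar
Zolur: *mekerbar
  mekerbar → mekerpar   [unconditioned shift]
  mekerpar → megerpar   [intervocalic voicing]
  giving Zolur megerpar.
Only *mekerbar yields all of Orsimar mikirvar, Zolur megerpar.

*mekerbar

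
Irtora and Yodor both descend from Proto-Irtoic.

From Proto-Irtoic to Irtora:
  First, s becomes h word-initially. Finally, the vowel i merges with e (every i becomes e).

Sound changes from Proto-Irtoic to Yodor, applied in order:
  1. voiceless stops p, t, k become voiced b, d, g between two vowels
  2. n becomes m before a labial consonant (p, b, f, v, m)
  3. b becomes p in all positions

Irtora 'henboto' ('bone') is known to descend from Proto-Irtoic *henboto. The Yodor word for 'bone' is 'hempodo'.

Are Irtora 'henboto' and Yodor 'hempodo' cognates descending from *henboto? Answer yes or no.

Derive the expected Yodor reflex of *henboto:
Yodor: *henboto
  henboto → henbodo   [intervocalic voicing]
  henbodo → hembodo   [nasal place assimilation]
  hembodo → hempodo   [unconditioned shift]
  giving Yodor hempodo.
Yodor 'hempodo' matches the regular reflex exactly, so the pair is cognate.

yes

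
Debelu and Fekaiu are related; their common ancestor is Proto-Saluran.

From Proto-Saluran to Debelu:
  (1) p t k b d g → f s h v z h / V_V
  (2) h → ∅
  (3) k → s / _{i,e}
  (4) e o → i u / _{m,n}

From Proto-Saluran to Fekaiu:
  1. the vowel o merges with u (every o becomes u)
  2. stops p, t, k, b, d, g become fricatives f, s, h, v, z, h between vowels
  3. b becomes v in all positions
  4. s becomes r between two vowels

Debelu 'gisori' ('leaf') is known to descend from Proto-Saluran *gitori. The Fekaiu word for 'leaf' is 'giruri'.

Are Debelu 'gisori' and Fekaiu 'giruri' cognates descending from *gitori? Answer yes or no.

Derive the expected Fekaiu reflex of *gitori:
Fekaiu: *gitori
  gitori → gituri   [vowel merger]
  gituri → gisuri   [intervocalic lenition]
  gisuri (rule 3 does not apply)
  gisuri → giruri   [rhotacism]
  giving Fekaiu giruri.
Fekaiu 'giruri' matches the regular reflex exactly, so the pair is cognate.

yes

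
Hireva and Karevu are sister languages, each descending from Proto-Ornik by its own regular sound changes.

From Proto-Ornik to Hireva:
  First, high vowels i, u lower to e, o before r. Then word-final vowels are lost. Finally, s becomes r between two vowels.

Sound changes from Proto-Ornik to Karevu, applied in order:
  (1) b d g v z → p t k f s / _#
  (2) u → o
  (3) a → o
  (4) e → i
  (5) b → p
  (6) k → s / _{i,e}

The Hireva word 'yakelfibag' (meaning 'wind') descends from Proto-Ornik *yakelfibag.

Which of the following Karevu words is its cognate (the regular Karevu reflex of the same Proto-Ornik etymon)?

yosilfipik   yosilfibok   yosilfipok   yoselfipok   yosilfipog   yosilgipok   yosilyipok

yosilfipok

Karevu: *yakelfibag
  yakelfibag → yakelfibak   [final devoicing]
  yakelfibak (rule 2 does not apply)
  yakelfibak → yokelfibok   [vowel merger]
  yokelfibok → yokilfibok   [vowel merger]
  yokilfibok → yokilfipok   [unconditioned shift]
  yokilfipok → yosilfipok   [palatalisation]
  giving Karevu yosilfipok.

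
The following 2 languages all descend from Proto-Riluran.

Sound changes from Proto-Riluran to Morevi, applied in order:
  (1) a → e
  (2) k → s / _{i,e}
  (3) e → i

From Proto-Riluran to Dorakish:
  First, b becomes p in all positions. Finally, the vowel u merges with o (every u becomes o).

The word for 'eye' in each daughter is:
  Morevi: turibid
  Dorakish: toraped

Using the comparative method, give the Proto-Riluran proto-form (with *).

Position 2: Morevi has u, Dorakish has o. Morevi preserves u here (none of its changes turn any other segment into u), so the proto-segment is *u.
Position 4: Morevi has i, Dorakish has a. Dorakish preserves a here (none of its changes turn any other segment into a), so the proto-segment is *a.
Position 5: Morevi has b, Dorakish has p. Morevi preserves b here (none of its changes turn any other segment into b), so the proto-segment is *b.
This points to *turabed. Verify forward in each daughter:
Morevi: start from *turabed.
  rule 1 (vowel merger): turabed → turebed
  rule 2: no change — turebed
  rule 3 (vowel merger): turebed → turibid
  ⇒ Morevi turibid
Dorakish: start from *turabed.
  rule 1 (unconditioned shift): turabed → turaped
  rule 2 (vowel merger): turaped → toraped
  ⇒ Dorakish toraped
Only *turabed yields all of Morevi turibid, Dorakish toraped.

*turabed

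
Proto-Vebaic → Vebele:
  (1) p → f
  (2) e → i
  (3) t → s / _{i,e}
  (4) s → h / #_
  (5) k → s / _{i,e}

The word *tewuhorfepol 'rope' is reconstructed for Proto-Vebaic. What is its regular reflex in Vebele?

hiwuhorfifol

Vebele: *tewuhorfepol > tewuhorfefol > tiwuhorfifol > siwuhorfifol > hiwuhorfifol  (by unconditioned shift, vowel merger, palatalisation, debuccalisation)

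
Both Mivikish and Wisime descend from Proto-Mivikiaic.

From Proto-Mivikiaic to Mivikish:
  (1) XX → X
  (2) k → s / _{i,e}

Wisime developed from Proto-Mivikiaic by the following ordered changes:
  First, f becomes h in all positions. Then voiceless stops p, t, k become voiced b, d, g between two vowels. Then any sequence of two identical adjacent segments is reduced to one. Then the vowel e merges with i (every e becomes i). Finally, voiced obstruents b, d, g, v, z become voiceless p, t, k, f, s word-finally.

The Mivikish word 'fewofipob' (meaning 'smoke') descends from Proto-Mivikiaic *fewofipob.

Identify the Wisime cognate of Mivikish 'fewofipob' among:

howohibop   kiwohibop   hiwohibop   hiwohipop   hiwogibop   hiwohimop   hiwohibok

hiwohibop

Wisime: start from *fewofipob.
  rule 1 (unconditioned shift): fewofipob → hewohipob
  rule 2 (intervocalic voicing): hewohipob → hewohibob
  rule 3: no change — hewohibob
  rule 4 (vowel merger): hewohibob → hiwohibob
  rule 5 (final devoicing): hiwohibob → hiwohibop
  ⇒ Wisime hiwohibop
Among the options, 'hiwohibop' alone shows every Wisime change applied in order.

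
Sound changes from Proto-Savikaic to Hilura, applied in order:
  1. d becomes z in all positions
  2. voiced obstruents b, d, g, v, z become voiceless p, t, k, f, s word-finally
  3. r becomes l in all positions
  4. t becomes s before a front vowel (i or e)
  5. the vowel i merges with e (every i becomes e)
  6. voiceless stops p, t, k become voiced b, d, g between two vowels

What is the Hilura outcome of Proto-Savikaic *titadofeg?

Hilura: start from *titadofeg.
  rule 1 (unconditioned shift): titadofeg → titazofeg
  rule 2 (final devoicing): titazofeg → titazofek
  rule 3: no change — titazofek
  rule 4 (palatalisation): titazofek → sitazofek
  rule 5 (vowel merger): sitazofek → setazofek
  rule 6 (intervocalic voicing): setazofek → sedazofek
  ⇒ Hilura sedazofek

sedazofek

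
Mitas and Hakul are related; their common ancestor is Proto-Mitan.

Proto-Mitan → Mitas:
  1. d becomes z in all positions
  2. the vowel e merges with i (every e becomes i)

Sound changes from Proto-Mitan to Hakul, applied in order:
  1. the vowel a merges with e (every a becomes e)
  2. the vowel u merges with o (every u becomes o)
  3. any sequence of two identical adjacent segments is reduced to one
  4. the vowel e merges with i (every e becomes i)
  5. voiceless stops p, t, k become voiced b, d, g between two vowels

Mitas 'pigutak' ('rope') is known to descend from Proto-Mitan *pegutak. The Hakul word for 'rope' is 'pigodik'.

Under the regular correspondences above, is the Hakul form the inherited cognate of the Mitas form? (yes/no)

yes

Derive the expected Hakul reflex of *pegutak:
Hakul: *pegutak > pegutek > pegotek > pigotik > pigodik  (by vowel merger, vowel merger, vowel merger, intervocalic voicing)
Hakul 'pigodik' matches the regular reflex exactly, so the pair is cognate.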